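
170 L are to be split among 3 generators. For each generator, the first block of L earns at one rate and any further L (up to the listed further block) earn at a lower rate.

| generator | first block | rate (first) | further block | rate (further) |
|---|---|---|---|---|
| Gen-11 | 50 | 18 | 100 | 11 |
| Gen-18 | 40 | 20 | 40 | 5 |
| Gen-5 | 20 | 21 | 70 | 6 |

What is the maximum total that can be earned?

Rank every tier by rate: Gen-5/tier1 21 > Gen-18/tier1 20 > Gen-11/tier1 18 > Gen-11/tier2 11 > Gen-5/tier2 6 > Gen-18/tier2 5.
Fill Gen-5 tier1 block (20 at 21) ; 150 left.
Gen-18/tier1 (20): +40 ; 110 left.
Fill Gen-11 tier1 block (50 at 18) ; 60 left.
60 remain; put them into Gen-11 tier2 at 11.
Total = 21×20 + 20×40 + 18×50 + 11×60 = 2780.

2780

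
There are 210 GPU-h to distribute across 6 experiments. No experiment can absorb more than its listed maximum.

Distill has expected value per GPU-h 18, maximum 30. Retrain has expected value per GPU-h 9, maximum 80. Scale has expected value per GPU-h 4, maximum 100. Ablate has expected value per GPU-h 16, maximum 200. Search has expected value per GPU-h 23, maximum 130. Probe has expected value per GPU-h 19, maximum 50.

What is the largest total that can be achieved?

Rank by expected value per GPU-h: Search 23 > Probe 19 > Distill 18 > Ablate 16 > Retrain 9 > Scale 4.
Give Search 130 to hit its cap of 130 → 80 left.
Probe: +50 to 50 (cap) → 30 left.
Give Distill 30 to hit its cap of 30 → 0 left.
Total = 18×30 + 23×130 + 19×50 = 4480.

4480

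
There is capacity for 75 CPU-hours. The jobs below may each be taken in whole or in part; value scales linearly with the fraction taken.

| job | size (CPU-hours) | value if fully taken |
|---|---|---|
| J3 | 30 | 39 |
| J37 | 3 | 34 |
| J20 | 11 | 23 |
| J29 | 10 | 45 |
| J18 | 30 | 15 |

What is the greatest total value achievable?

Sort by value density: J37 34/3≈11.3, J29 45/10≈4.5, J20 23/11≈2.09, J3 39/30≈1.3, J18 15/30≈0.5.
All 3 CPU-hours of J37 fit (value 34) ; 72 remain.
All 10 CPU-hours of J29 fit (value 45) ; 62 remain.
Take all of J20 (11 CPU-hours, value 23) ; 51 CPU-hours left.
J3: take in full, 30 CPU-hours for value 39 ; 21 left.
21 CPU-hours left: a 21/30 share of J18 gives 15×21/30 = 10.5.
Total value = 151.5.

151.5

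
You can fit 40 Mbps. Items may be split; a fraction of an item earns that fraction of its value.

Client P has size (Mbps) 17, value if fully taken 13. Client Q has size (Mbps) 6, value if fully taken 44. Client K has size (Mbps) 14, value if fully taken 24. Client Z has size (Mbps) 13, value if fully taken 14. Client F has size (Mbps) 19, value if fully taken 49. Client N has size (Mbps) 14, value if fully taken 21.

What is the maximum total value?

Best value per unit of size first: Client Q 44/6≈7.33, Client F 49/19≈2.58, Client K 24/14≈1.71, Client N 21/14≈1.5, Client Z 14/13≈1.08, Client P 13/17≈0.765.
Take all of Client Q (6 Mbps, value 44) — 34 Mbps left.
Client F: take in full, 19 Mbps for value 49 — 15 left.
Take all of Client K (14 Mbps, value 24) — 1 Mbps left.
Only 1 Mbps remain; take 1/14 of Client N for value 21×1/14 = 1.5.
Total value = 118.5.

118.5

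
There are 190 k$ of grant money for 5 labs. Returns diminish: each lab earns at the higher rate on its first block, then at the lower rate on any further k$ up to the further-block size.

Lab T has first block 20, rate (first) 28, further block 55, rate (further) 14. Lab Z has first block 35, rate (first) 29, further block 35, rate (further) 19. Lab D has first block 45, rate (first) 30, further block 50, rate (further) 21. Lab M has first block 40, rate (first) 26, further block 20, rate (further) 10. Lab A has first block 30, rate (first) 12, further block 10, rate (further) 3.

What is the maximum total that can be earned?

Rank every tier by rate: Lab D/first 30 > Lab Z/first 29 > Lab T/first 28 > Lab M/first 26 > Lab D/second 21 > Lab Z/second 19 > Lab T/second 14 > Lab A/first 12 > Lab M/second 10 > Lab A/second 3.
Fill Lab D first block (45 at 30) — 145 left.
Fill Lab Z first block (35 at 29) — 110 left.
Lab T first at 28: fill all 20 — 90 left.
Fill Lab M first block (40 at 26) — 50 left.
Lab D/second (21): +50 — 0 left.
Total = 30×45 + 29×35 + 28×20 + 26×40 + 21×50 = 5015.

5015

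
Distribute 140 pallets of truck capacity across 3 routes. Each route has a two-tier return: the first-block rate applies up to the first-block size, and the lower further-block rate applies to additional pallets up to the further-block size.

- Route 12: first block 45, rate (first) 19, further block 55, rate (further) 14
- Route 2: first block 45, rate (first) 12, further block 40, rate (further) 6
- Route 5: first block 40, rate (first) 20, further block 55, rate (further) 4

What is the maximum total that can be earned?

Treat each block as its own option and order by rate: Route 5/T1 20 > Route 12/T1 19 > Route 12/T2 14 > Route 2/T1 12 > Route 2/T2 6 > Route 5/T2 4.
Route 5 T1 at 20: fill all 40 ; 100 left.
Fill Route 12 T1 block (45 at 19) ; 55 left.
Fill Route 12 T2 block (55 at 14) ; 0 left.
Total = 20×40 + 19×45 + 14×55 = 2425.

2425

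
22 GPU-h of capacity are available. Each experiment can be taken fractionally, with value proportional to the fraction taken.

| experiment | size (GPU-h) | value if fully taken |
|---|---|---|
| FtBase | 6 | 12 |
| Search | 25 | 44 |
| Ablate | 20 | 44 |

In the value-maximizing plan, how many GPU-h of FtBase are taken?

Rank by value-to-size ratio: Ablate 44/20≈2.2, FtBase 12/6≈2, Search 44/25≈1.76.
All 20 GPU-h of Ablate fit (value 44) → 2 remain.
2 GPU-h left: a 2/6 share of FtBase gives 12×2/6 = 4.

2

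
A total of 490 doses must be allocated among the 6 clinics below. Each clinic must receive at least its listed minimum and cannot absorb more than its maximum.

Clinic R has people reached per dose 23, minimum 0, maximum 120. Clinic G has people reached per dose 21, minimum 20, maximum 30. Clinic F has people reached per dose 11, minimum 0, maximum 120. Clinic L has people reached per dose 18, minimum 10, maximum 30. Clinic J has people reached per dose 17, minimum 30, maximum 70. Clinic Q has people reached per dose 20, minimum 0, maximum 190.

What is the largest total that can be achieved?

Meeting every minimum uses 0+20+0+10+30+0 = 60 doses, leaving 430.
Highest people reached per dose first: Clinic R 23 > Clinic G 21 > Clinic Q 20 > Clinic L 18 > Clinic J 17 > Clinic F 11.
Give Clinic R 120 more to hit its cap of 120 → 310 left.
Clinic G: +10 to 30 (cap) → 300 left.
Clinic Q: +190 to 190 (cap) → 110 left.
Give Clinic L 20 more to hit its cap of 30 → 90 left.
Clinic J: +40 to 70 (cap) → 50 left.
Clinic F: +50 (room for 120) → 50. Pool exhausted.
Total = 23×120 + 21×30 + 11×50 + 18×30 + 17×70 + 20×190 = 9470.

9470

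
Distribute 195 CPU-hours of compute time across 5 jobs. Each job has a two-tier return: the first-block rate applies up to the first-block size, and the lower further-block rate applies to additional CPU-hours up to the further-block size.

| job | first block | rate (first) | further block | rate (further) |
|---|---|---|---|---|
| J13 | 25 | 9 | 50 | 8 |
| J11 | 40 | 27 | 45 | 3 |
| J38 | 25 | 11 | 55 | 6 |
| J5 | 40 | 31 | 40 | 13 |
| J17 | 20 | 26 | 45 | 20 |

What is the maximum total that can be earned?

Treat each block as its own option and order by rate: J5/first 31 > J11/first 27 > J17/first 26 > J17/second 20 > J5/second 13 > J38/first 11 > J13/first 9 > J13/second 8 > J38/second 6 > J11/second 3.
Fill J5 first block (40 at 31) — 155 left.
Fill J11 first block (40 at 27) — 115 left.
J17/first (26): +20 — 95 left.
J17 second at 20: fill all 45 — 50 left.
J5 second at 13: fill all 40 — 10 left.
10 remain; put them into J38 first at 11.
Total = 31×40 + 27×40 + 26×20 + 20×45 + 13×40 + 11×10 = 4370.

4370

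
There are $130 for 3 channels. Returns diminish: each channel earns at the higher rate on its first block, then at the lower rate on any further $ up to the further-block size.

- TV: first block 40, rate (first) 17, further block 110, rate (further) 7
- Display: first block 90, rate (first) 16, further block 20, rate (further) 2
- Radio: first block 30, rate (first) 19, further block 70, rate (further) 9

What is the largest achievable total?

Treat each block as its own option and order by rate: Radio/first 19 > TV/first 17 > Display/first 16 > Radio/second 9 > TV/second 7 > Display/second 2.
Radio/first (19): +30 — 100 left.
TV/first (17): +40 — 60 left.
Display first at 16: only 60 left, fill 60.
Total = 19×30 + 17×40 + 16×60 = 2210.

2210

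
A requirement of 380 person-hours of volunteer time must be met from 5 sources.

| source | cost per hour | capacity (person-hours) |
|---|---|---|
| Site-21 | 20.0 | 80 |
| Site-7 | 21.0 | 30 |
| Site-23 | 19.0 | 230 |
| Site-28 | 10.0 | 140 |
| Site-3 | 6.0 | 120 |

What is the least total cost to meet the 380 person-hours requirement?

4400

Use sources in increasing cost order.
Site-3 at 6.0: take all 120 person-hours ; 260 still needed.
Site-28 (10.0): use full 140 ; 120 person-hours to go.
Site-23 at 19.0: take 120 of its 230 ; requirement met.
Site-21, Site-7: unused.
Cost = 120×6.0 + 140×10.0 + 120×19.0 = 4400.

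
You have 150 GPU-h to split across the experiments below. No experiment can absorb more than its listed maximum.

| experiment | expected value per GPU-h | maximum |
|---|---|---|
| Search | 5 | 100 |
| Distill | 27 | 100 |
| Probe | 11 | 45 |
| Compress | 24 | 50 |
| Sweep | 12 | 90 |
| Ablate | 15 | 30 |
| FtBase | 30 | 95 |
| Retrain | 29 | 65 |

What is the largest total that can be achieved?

Highest expected value per GPU-h first: FtBase 30 > Retrain 29 > Distill 27 > Compress 24 > Ablate 15 > Sweep 12 > Probe 11 > Search 5.
FtBase: +95 to 95 (cap) → 55 left.
Retrain: +55 (room for 65) → 55. Pool exhausted.
Total = 30×95 + 29×55 = 4445.

4445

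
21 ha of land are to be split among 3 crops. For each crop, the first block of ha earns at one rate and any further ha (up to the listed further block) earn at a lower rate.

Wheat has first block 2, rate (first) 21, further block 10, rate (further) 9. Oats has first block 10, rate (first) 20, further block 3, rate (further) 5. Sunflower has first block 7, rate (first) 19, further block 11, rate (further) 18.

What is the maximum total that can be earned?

411

Treat each block as its own option and order by rate: Wheat/first 21 > Oats/first 20 > Sunflower/first 19 > Sunflower/second 18 > Wheat/second 9 > Oats/second 5.
Fill Wheat first block (2 at 21) ; 19 left.
Fill Oats first block (10 at 20) ; 9 left.
Fill Sunflower first block (7 at 19) ; 2 left.
2 remain; put them into Sunflower second at 18.
Total = 21×2 + 20×10 + 19×7 + 18×2 = 411.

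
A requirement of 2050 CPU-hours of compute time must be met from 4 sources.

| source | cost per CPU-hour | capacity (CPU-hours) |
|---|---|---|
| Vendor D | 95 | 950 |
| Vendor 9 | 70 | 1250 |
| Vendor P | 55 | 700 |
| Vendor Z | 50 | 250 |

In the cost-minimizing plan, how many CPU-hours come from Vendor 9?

Use sources in increasing cost order.
Take 250 from Vendor Z at 50 → need 1800 more.
Vendor P at 55: take all 700 CPU-hours → 1100 still needed.
Vendor 9 (70): take the remaining 1100 → done.
Vendor D: unused.

1100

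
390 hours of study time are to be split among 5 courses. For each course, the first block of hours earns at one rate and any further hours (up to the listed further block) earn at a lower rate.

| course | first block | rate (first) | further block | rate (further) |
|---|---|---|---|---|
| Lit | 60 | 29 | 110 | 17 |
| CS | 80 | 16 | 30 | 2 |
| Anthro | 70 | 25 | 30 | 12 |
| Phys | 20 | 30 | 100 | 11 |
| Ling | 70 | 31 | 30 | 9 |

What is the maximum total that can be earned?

Order all 10 blocks by rate: Ling/tier1 31 > Phys/tier1 30 > Lit/tier1 29 > Anthro/tier1 25 > Lit/tier2 17 > CS/tier1 16 > Anthro/tier2 12 > Phys/tier2 11 > Ling/tier2 9 > CS/tier2 2.
Ling/tier1 (31): +70 ; 320 left.
Phys tier1 at 30: fill all 20 ; 300 left.
Lit tier1 at 29: fill all 60 ; 240 left.
Anthro/tier1 (25): +70 ; 170 left.
Lit tier2 at 17: fill all 110 ; 60 left.
60 remain; put them into CS tier1 at 16.
Total = 31×70 + 30×20 + 29×60 + 25×70 + 17×110 + 16×60 = 9090.

9090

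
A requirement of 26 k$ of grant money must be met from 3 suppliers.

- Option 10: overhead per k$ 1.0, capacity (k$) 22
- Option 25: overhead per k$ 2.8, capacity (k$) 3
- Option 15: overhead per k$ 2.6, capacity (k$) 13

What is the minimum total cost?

Use suppliers in increasing cost order.
Take 22 from Option 10 at 1.0 — need 4 more.
Option 15 at 2.6: take 4 of its 13 — requirement met.
Option 25: unused.
Cost = 22×1.0 + 4×2.6 = 32.4.

32.4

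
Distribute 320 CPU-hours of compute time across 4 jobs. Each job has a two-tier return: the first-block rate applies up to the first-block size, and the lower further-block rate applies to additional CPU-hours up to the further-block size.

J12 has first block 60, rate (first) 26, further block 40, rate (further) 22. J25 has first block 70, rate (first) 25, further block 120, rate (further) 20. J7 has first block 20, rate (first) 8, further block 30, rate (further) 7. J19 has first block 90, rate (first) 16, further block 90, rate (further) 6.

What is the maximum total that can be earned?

Rank every tier by rate: J12/tier1 26 > J25/tier1 25 > J12/tier2 22 > J25/tier2 20 > J19/tier1 16 > J7/tier1 8 > J7/tier2 7 > J19/tier2 6.
J12 tier1 at 26: fill all 60 — 260 left.
J25 tier1 at 25: fill all 70 — 190 left.
J12/tier2 (22): +40 — 150 left.
Fill J25 tier2 block (120 at 20) — 30 left.
30 remain; put them into J19 tier1 at 16.
Total = 26×60 + 25×70 + 22×40 + 20×120 + 16×30 = 7070.

7070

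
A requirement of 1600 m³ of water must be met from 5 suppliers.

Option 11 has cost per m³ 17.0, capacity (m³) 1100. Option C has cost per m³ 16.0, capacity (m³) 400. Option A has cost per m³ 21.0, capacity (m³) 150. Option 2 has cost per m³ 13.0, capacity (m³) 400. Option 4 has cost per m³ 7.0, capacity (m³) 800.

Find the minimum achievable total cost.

17200

Cheapest first:
Option 4 (7.0): use full 800 → 800 m³ to go.
Option 2 at 13.0: take all 400 m³ → 400 still needed.
Option C (16.0): use full 400 → 0 m³ to go.
Option 11, Option A: unused.
Cost = 800×7.0 + 400×13.0 + 400×16.0 = 17200.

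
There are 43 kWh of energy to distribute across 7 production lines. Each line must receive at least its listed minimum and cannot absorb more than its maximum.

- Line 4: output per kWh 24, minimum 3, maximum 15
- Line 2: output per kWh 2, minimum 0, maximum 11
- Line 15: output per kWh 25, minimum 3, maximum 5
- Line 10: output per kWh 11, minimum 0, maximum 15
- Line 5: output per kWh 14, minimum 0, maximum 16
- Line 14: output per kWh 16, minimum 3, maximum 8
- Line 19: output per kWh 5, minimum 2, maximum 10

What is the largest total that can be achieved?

805

Meeting every minimum uses 3+0+3+0+0+3+2 = 11 kWh, leaving 32.
Rank by output per kWh: Line 15 25 > Line 4 24 > Line 14 16 > Line 5 14 > Line 10 11 > Line 19 5 > Line 2 2.
Line 15: +2 to 5 (cap) → 30 left.
Line 4 takes 12 more to reach its cap of 15 → 18 left.
Line 14: +5 to 8 (cap) → 13 left.
Only 13 left; Line 5 takes them to reach 13.
Total = 24×15 + 25×5 + 14×13 + 16×8 + 5×2 = 805.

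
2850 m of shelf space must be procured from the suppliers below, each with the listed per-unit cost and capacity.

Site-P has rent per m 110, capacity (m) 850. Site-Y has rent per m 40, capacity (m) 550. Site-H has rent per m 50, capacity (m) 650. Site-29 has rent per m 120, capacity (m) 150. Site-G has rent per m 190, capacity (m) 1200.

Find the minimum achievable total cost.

Fill from the cheapest supplier first.
Take 550 from Site-Y at 40 ; need 2300 more.
Site-H at 50: take all 650 m ; 1650 still needed.
Site-P (110): use full 850 ; 800 m to go.
Site-29 (120): use full 150 ; 650 m to go.
Take 650 from Site-G at 190 to finish.
Cost = 550×40 + 650×50 + 850×110 + 150×120 + 650×190 = 289500.

289500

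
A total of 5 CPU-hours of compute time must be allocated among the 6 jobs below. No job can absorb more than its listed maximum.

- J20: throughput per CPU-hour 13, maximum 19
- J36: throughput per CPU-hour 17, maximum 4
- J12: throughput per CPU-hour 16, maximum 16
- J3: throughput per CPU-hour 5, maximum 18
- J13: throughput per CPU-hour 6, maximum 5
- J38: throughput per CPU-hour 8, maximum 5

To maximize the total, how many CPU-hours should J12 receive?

Rank by throughput per CPU-hour: J36 17 > J12 16 > J20 13 > J38 8 > J13 6 > J3 5.
J36: +4 to 4 (cap) ; 1 left.
J12 has room for 16 but only 1 remain, so it gets 1.

1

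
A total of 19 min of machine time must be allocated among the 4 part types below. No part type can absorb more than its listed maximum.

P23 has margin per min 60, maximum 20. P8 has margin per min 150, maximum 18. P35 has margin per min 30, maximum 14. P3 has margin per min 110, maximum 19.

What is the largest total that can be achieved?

2810

Order the part types by margin per min: P8 150 > P3 110 > P23 60 > P35 30.
P8: +18 to 18 (cap) ; 1 left.
P3 has room for 19 but only 1 remain, so it gets 1.
Total = 150×18 + 110×1 = 2810.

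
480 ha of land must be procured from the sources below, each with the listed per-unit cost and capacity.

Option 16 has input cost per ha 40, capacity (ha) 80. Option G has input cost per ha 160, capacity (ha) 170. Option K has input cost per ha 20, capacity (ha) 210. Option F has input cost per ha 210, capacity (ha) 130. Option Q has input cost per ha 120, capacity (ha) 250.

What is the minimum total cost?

Fill from the cheapest source first.
Take 210 from Option K at 20 — need 270 more.
Take 80 from Option 16 at 40 — need 190 more.
Option Q at 120: take 190 of its 250 — requirement met.
Option G, Option F: unused.
Cost = 210×20 + 80×40 + 190×120 = 30200.

30200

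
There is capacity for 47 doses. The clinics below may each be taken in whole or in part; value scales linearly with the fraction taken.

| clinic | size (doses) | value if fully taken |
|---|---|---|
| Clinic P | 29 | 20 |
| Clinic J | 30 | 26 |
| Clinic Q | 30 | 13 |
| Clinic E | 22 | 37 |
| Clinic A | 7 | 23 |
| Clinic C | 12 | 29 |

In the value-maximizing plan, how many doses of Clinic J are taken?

6

Sort by value density: Clinic A 23/7≈3.29, Clinic C 29/12≈2.42, Clinic E 37/22≈1.68, Clinic J 26/30≈0.867, Clinic P 20/29≈0.69, Clinic Q 13/30≈0.433.
Take all of Clinic A (7 doses, value 23) → 40 doses left.
Take all of Clinic C (12 doses, value 29) → 28 doses left.
All 22 doses of Clinic E fit (value 37) → 6 remain.
Fill the last 6 doses with part of Clinic J: 6/30 of it earns 5.2.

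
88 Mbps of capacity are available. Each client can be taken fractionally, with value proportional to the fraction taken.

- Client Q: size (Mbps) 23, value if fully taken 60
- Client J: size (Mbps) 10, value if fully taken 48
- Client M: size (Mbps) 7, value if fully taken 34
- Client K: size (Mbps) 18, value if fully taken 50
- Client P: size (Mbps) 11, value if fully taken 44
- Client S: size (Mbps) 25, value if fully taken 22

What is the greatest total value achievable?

252.72

Best value per unit of size first: Client M 34/7≈4.86, Client J 48/10≈4.8, Client P 44/11≈4, Client K 50/18≈2.78, Client Q 60/23≈2.61, Client S 22/25≈0.88.
All 7 Mbps of Client M fit (value 34) → 81 remain.
Client J: take in full, 10 Mbps for value 48 → 71 left.
All 11 Mbps of Client P fit (value 44) → 60 remain.
All 18 Mbps of Client K fit (value 50) → 42 remain.
Take all of Client Q (23 Mbps, value 60) → 19 Mbps left.
19 Mbps left: a 19/25 share of Client S gives 22×19/25 = 16.72.
Total value = 252.72.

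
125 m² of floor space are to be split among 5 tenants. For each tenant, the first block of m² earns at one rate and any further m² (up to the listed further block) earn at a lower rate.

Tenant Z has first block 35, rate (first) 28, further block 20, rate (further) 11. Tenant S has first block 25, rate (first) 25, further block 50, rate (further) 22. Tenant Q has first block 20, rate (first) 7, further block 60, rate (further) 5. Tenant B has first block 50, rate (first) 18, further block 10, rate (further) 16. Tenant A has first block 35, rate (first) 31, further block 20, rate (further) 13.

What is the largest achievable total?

3350

Treat each block as its own option and order by rate: Tenant A/tier1 31 > Tenant Z/tier1 28 > Tenant S/tier1 25 > Tenant S/tier2 22 > Tenant B/tier1 18 > Tenant B/tier2 16 > Tenant A/tier2 13 > Tenant Z/tier2 11 > Tenant Q/tier1 7 > Tenant Q/tier2 5.
Fill Tenant A tier1 block (35 at 31) ; 90 left.
Tenant Z tier1 at 28: fill all 35 ; 55 left.
Tenant S/tier1 (25): +25 ; 30 left.
30 remain; put them into Tenant S tier2 at 22.
Total = 31×35 + 28×35 + 25×25 + 22×30 = 3350.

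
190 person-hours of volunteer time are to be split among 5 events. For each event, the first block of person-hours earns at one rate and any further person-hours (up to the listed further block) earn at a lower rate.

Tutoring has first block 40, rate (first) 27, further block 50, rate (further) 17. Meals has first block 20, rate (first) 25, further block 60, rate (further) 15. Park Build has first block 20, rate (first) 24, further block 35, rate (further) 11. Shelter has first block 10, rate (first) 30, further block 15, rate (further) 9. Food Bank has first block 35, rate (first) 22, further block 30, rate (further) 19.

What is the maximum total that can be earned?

Treat each block as its own option and order by rate: Shelter/first 30 > Tutoring/first 27 > Meals/first 25 > Park Build/first 24 > Food Bank/first 22 > Food Bank/second 19 > Tutoring/second 17 > Meals/second 15 > Park Build/second 11 > Shelter/second 9.
Shelter/first (30): +10 ; 180 left.
Tutoring first at 27: fill all 40 ; 140 left.
Meals/first (25): +20 ; 120 left.
Fill Park Build first block (20 at 24) ; 100 left.
Food Bank first at 22: fill all 35 ; 65 left.
Food Bank/second (19): +30 ; 35 left.
35 remain; put them into Tutoring second at 17.
Total = 30×10 + 27×40 + 25×20 + 24×20 + 22×35 + 19×30 + 17×35 = 4295.

4295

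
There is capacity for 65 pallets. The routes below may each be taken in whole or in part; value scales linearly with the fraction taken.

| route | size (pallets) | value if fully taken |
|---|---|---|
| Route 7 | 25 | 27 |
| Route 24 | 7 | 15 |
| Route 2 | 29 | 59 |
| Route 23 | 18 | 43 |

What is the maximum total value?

Rank by value-to-size ratio: Route 23 43/18≈2.39, Route 24 15/7≈2.14, Route 2 59/29≈2.03, Route 7 27/25≈1.08.
Take all of Route 23 (18 pallets, value 43) — 47 pallets left.
Take all of Route 24 (7 pallets, value 15) — 40 pallets left.
Route 2: take in full, 29 pallets for value 59 — 11 left.
Fill the last 11 pallets with part of Route 7: 11/25 of it earns 11.88.
Total value = 128.88.

128.88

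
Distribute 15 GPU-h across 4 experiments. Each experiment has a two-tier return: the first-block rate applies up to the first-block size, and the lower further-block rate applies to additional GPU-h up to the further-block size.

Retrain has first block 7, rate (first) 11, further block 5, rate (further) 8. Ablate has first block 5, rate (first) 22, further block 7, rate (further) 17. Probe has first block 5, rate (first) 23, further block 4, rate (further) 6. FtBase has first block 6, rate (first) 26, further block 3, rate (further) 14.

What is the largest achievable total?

Treat each block as its own option and order by rate: FtBase/first 26 > Probe/first 23 > Ablate/first 22 > Ablate/second 17 > FtBase/second 14 > Retrain/first 11 > Retrain/second 8 > Probe/second 6.
FtBase/first (26): +6 — 9 left.
Probe first at 23: fill all 5 — 4 left.
4 remain; put them into Ablate first at 22.
Total = 26×6 + 23×5 + 22×4 = 359.

359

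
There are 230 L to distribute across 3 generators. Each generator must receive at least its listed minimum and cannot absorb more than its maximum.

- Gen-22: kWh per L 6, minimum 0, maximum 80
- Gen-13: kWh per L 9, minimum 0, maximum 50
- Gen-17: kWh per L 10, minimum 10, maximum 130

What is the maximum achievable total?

Meeting every minimum uses 0+0+10 = 10 L, leaving 220.
Rank by kWh per L: Gen-17 10 > Gen-13 9 > Gen-22 6.
Gen-17 takes 120 more to reach its cap of 130 ; 100 left.
Gen-13 takes 50 more to reach its cap of 50 ; 50 left.
Gen-22 has room for 80 more but only 50 remain, so it gets 50.
Total = 6×50 + 9×50 + 10×130 = 2050.

2050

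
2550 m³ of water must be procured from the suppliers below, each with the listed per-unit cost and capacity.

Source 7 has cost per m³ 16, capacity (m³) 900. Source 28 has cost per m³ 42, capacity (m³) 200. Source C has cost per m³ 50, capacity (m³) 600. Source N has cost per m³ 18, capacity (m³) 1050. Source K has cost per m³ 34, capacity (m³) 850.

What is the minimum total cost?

Use suppliers in increasing cost order.
Take 900 from Source 7 at 16 → need 1650 more.
Source N at 18: take all 1050 m³ → 600 still needed.
Source K (34): take the remaining 600 → done.
Source 28, Source C: unused.
Cost = 900×16 + 1050×18 + 600×34 = 53700.

53700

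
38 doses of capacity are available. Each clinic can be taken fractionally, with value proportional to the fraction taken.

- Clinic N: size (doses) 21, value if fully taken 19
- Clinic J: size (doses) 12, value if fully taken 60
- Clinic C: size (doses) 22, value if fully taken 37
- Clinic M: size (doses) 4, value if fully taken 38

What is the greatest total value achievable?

Rank by value-to-size ratio: Clinic M 38/4≈9.5, Clinic J 60/12≈5, Clinic C 37/22≈1.68, Clinic N 19/21≈0.905.
All 4 doses of Clinic M fit (value 38) → 34 remain.
Take all of Clinic J (12 doses, value 60) → 22 doses left.
Take all of Clinic C (22 doses, value 37) → 0 doses left.
Total value = 135.

135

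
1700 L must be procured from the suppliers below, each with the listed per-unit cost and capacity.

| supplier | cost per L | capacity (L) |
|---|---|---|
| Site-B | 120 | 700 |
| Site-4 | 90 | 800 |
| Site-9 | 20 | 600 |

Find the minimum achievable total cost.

120000

Use suppliers in increasing cost order.
Take 600 from Site-9 at 20 ; need 1100 more.
Take 800 from Site-4 at 90 ; need 300 more.
Take 300 from Site-B at 120 to finish.
Cost = 600×20 + 800×90 + 300×120 = 120000.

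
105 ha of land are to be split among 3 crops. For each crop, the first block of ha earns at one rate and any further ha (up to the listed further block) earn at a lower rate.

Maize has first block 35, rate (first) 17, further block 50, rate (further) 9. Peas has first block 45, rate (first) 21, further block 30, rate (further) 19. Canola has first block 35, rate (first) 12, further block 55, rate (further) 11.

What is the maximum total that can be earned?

Order all 6 blocks by rate: Peas/T1 21 > Peas/T2 19 > Maize/T1 17 > Canola/T1 12 > Canola/T2 11 > Maize/T2 9.
Peas/T1 (21): +45 — 60 left.
Peas/T2 (19): +30 — 30 left.
30 remain; put them into Maize T1 at 17.
Total = 21×45 + 19×30 + 17×30 = 2025.

2025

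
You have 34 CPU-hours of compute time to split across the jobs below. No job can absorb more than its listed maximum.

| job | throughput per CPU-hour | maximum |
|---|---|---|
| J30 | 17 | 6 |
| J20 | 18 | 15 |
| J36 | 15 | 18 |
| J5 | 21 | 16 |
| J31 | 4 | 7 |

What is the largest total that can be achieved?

657

Rank by throughput per CPU-hour: J5 21 > J20 18 > J30 17 > J36 15 > J31 4.
J5 takes 16 to reach its cap of 16 — 18 left.
Give J20 15 to hit its cap of 15 — 3 left.
J30: +3 (room for 6) → 3. Pool exhausted.
Total = 17×3 + 18×15 + 21×16 = 657.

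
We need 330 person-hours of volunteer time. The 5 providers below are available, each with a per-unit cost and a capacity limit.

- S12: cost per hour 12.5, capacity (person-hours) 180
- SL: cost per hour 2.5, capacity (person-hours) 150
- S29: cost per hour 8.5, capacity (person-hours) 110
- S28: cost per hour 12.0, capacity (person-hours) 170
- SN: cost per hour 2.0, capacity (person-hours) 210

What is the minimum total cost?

Cheapest first:
SN (2.0): use full 210 ; 120 person-hours to go.
Take 120 from SL at 2.5 to finish.
S29, S28, S12: unused.
Cost = 210×2.0 + 120×2.5 = 720.

720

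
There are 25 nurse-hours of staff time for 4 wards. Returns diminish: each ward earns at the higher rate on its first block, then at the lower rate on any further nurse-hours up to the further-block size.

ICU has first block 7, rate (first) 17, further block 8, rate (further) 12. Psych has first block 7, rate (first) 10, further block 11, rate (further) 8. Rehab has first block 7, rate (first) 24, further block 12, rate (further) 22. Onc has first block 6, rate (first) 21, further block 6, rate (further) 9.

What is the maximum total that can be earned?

Rank every tier by rate: Rehab/T1 24 > Rehab/T2 22 > Onc/T1 21 > ICU/T1 17 > ICU/T2 12 > Psych/T1 10 > Onc/T2 9 > Psych/T2 8.
Rehab/T1 (24): +7 ; 18 left.
Rehab/T2 (22): +12 ; 6 left.
Onc T1 at 21: fill all 6 ; 0 left.
Total = 24×7 + 22×12 + 21×6 = 558.

558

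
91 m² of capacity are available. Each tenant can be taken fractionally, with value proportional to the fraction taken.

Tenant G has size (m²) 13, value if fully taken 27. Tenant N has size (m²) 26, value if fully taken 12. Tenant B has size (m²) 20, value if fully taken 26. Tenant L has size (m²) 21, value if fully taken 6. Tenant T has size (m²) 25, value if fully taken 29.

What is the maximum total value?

Sort by value density: Tenant G 27/13≈2.08, Tenant B 26/20≈1.3, Tenant T 29/25≈1.16, Tenant N 12/26≈0.462, Tenant L 6/21≈0.286.
All 13 m² of Tenant G fit (value 27) → 78 remain.
Take all of Tenant B (20 m², value 26) → 58 m² left.
Take all of Tenant T (25 m², value 29) → 33 m² left.
All 26 m² of Tenant N fit (value 12) → 7 remain.
Only 7 m² remain; take 7/21 of Tenant L for value 6×7/21 = 2.
Total value = 96.

96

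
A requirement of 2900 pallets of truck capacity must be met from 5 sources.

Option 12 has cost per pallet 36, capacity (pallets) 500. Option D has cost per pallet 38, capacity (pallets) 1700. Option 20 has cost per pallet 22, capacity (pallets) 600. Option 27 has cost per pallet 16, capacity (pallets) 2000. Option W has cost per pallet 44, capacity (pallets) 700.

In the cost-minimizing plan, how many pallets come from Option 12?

300

Fill from the cheapest source first.
Take 2000 from Option 27 at 16 → need 900 more.
Take 600 from Option 20 at 22 → need 300 more.
Option 12 at 36: take 300 of its 500 → requirement met.
Option D, Option W: unused.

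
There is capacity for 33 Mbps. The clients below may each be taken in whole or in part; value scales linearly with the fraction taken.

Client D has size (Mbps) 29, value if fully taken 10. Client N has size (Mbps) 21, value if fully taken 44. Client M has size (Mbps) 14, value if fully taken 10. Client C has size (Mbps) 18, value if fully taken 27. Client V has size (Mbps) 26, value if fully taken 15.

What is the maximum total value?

62

Sort by value density: Client N 44/21≈2.1, Client C 27/18≈1.5, Client M 10/14≈0.714, Client V 15/26≈0.577, Client D 10/29≈0.345.
Take all of Client N (21 Mbps, value 44) — 12 Mbps left.
12 Mbps left: a 12/18 share of Client C gives 27×12/18 = 18.
Total value = 62.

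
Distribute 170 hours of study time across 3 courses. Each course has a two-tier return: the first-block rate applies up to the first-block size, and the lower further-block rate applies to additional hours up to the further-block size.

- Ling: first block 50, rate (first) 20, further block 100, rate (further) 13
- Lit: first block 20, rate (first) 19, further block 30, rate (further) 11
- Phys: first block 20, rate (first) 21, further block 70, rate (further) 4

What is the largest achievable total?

2840

Treat each block as its own option and order by rate: Phys/first 21 > Ling/first 20 > Lit/first 19 > Ling/second 13 > Lit/second 11 > Phys/second 4.
Phys first at 21: fill all 20 → 150 left.
Fill Ling first block (50 at 20) → 100 left.
Lit first at 19: fill all 20 → 80 left.
Ling second at 13: only 80 left, fill 80.
Total = 21×20 + 20×50 + 19×20 + 13×80 = 2840.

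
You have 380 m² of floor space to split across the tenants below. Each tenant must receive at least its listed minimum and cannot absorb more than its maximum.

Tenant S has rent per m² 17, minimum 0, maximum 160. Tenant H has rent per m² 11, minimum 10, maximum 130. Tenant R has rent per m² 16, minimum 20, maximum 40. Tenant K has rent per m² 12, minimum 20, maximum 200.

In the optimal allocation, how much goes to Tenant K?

Meeting every minimum uses 0+10+20+20 = 50 m², leaving 330.
Rank by rent per m²: Tenant S 17 > Tenant R 16 > Tenant K 12 > Tenant H 11.
Tenant S takes 160 more to reach its cap of 160 → 170 left.
Tenant R: +20 to 40 (cap) → 150 left.
Tenant K: +150 (room for 180) → 170. Pool exhausted.

170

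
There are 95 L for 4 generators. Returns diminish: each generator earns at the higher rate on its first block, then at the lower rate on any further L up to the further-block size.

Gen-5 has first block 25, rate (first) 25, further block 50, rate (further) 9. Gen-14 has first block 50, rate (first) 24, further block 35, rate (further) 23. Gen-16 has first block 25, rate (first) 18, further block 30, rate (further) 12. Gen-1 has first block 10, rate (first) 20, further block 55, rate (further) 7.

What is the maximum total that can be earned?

2285

Treat each block as its own option and order by rate: Gen-5/tier1 25 > Gen-14/tier1 24 > Gen-14/tier2 23 > Gen-1/tier1 20 > Gen-16/tier1 18 > Gen-16/tier2 12 > Gen-5/tier2 9 > Gen-1/tier2 7.
Fill Gen-5 tier1 block (25 at 25) ; 70 left.
Gen-14/tier1 (24): +50 ; 20 left.
Gen-14 tier2 at 23: only 20 left, fill 20.
Total = 25×25 + 24×50 + 23×20 = 2285.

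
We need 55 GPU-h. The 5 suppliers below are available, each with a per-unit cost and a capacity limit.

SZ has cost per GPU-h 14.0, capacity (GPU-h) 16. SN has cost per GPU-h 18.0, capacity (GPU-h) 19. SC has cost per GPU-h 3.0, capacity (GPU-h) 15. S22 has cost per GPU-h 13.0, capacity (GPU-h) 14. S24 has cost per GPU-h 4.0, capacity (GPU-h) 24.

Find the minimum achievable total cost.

Use suppliers in increasing cost order.
Take 15 from SC at 3.0 — need 40 more.
S24 at 4.0: take all 24 GPU-h — 16 still needed.
Take 14 from S22 at 13.0 — need 2 more.
Take 2 from SZ at 14.0 to finish.
SN: unused.
Cost = 15×3.0 + 24×4.0 + 14×13.0 + 2×14.0 = 351.

351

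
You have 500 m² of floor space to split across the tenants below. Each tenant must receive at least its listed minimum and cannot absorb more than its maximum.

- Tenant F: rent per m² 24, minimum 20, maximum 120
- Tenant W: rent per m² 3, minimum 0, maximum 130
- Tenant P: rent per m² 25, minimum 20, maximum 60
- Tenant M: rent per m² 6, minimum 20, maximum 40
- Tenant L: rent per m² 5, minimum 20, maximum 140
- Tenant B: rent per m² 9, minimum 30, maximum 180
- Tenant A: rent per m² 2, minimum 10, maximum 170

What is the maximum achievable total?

Meeting every minimum uses 20+0+20+20+20+30+10 = 120 m², leaving 380.
Order the tenants by rent per m²: Tenant P 25 > Tenant F 24 > Tenant B 9 > Tenant M 6 > Tenant L 5 > Tenant W 3 > Tenant A 2.
Tenant P takes 40 more to reach its cap of 60 ; 340 left.
Tenant F: +100 to 120 (cap) ; 240 left.
Tenant B takes 150 more to reach its cap of 180 ; 90 left.
Tenant M takes 20 more to reach its cap of 40 ; 70 left.
Only 70 left; Tenant L takes them to reach 90.
Total = 24×120 + 25×60 + 6×40 + 5×90 + 9×180 + 2×10 = 6710.

6710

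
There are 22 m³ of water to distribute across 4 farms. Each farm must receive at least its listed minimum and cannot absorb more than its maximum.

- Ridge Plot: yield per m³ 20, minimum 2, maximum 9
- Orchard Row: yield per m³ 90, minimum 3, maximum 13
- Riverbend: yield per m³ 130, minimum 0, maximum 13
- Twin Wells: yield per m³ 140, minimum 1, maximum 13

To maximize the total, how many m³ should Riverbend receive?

4

Meeting every minimum uses 2+3+0+1 = 6 m³, leaving 16.
Order the farms by yield per m³: Twin Wells 140 > Riverbend 130 > Orchard Row 90 > Ridge Plot 20.
Give Twin Wells 12 more to hit its cap of 13 — 4 left.
Riverbend has room for 13 more but only 4 remain, so it gets 4.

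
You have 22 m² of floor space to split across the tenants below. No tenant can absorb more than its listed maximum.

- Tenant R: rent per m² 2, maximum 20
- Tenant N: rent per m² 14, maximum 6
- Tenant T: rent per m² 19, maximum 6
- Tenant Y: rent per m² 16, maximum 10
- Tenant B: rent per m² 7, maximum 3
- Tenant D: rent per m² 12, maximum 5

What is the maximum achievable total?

358

Order the tenants by rent per m²: Tenant T 19 > Tenant Y 16 > Tenant N 14 > Tenant D 12 > Tenant B 7 > Tenant R 2.
Tenant T takes 6 to reach its cap of 6 → 16 left.
Give Tenant Y 10 to hit its cap of 10 → 6 left.
Give Tenant N 6 to hit its cap of 6 → 0 left.
Total = 14×6 + 19×6 + 16×10 = 358.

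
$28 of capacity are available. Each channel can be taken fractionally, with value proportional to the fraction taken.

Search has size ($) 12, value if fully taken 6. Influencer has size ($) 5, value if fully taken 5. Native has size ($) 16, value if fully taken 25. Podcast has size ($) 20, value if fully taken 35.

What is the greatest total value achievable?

47.5

Sort by value density: Podcast 35/20≈1.75, Native 25/16≈1.56, Influencer 5/5≈1, Search 6/12≈0.5.
Podcast: take in full, 20 $ for value 35 ; 8 left.
8 $ left: a 8/16 share of Native gives 25×8/16 = 12.5.
Total value = 47.5.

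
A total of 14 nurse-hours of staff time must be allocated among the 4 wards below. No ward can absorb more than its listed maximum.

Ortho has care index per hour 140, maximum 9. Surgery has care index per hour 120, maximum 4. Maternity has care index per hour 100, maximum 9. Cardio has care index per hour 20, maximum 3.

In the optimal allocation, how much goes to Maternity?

1

Order the wards by care index per hour: Ortho 140 > Surgery 120 > Maternity 100 > Cardio 20.
Give Ortho 9 to hit its cap of 9 → 5 left.
Give Surgery 4 to hit its cap of 4 → 1 left.
Only 1 left; Maternity takes them to reach 1.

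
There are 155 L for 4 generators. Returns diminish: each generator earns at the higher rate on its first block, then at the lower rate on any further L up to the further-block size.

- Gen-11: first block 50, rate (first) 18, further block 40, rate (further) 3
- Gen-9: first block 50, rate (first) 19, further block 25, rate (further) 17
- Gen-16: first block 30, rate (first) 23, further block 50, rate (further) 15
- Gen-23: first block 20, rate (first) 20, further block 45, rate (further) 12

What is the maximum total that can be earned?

3025

Treat each block as its own option and order by rate: Gen-16/tier1 23 > Gen-23/tier1 20 > Gen-9/tier1 19 > Gen-11/tier1 18 > Gen-9/tier2 17 > Gen-16/tier2 15 > Gen-23/tier2 12 > Gen-11/tier2 3.
Gen-16/tier1 (23): +30 ; 125 left.
Fill Gen-23 tier1 block (20 at 20) ; 105 left.
Gen-9/tier1 (19): +50 ; 55 left.
Gen-11 tier1 at 18: fill all 50 ; 5 left.
5 remain; put them into Gen-9 tier2 at 17.
Total = 23×30 + 20×20 + 19×50 + 18×50 + 17×5 = 3025.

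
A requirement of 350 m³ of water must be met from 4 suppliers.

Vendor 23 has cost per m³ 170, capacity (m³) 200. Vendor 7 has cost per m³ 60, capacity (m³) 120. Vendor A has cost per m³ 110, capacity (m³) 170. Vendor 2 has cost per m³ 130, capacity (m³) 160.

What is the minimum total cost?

Cheapest first:
Vendor 7 at 60: take all 120 m³ ; 230 still needed.
Vendor A at 110: take all 170 m³ ; 60 still needed.
Vendor 2 (130): take the remaining 60 ; done.
Vendor 23: unused.
Cost = 120×60 + 170×110 + 60×130 = 33700.

33700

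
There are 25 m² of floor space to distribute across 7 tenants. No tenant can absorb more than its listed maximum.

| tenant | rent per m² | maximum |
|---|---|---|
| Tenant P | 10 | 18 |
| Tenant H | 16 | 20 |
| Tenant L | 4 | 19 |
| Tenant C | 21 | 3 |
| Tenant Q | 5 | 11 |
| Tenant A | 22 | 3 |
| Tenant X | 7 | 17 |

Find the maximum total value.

Order the tenants by rent per m²: Tenant A 22 > Tenant C 21 > Tenant H 16 > Tenant P 10 > Tenant X 7 > Tenant Q 5 > Tenant L 4.
Tenant A takes 3 to reach its cap of 3 — 22 left.
Tenant C takes 3 to reach its cap of 3 — 19 left.
Tenant H has room for 20 but only 19 remain, so it gets 19.
Total = 16×19 + 21×3 + 22×3 = 433.

433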